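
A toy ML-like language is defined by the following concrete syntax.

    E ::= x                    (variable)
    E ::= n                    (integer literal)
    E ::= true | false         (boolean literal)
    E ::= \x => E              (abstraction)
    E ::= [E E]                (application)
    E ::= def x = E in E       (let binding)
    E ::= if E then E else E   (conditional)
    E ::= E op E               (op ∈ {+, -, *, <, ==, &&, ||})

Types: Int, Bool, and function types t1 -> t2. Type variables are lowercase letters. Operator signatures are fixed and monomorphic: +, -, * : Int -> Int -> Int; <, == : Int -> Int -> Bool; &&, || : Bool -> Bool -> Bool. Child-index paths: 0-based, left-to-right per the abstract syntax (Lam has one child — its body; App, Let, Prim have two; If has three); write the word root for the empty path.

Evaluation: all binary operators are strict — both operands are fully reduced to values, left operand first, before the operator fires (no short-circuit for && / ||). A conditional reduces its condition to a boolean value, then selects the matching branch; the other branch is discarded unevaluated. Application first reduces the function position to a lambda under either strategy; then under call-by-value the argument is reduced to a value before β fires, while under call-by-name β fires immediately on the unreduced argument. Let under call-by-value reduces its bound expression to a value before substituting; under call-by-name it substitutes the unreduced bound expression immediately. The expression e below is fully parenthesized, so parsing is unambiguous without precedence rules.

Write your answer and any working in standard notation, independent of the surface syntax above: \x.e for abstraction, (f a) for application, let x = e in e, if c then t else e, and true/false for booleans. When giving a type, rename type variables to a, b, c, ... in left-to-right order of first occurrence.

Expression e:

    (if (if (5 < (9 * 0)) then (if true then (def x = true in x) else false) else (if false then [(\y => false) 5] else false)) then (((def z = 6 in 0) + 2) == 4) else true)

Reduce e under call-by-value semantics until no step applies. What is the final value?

Trace:
step 0: (if (if (5 < (9 * 0)) then (if true then (let x = true in x) else false) else (if false then ((\y.false) 5) else false)) then (((let z = 6 in 0) + 2) == 4) else true)
step 1: [delta@0.0.1] (if (if (5 < 0) then (if true then (let x = true in x) else false) else (if false then ((\y.false) 5) else false)) then (((let z = 6 in 0) + 2) == 4) else true)
step 2: [delta@0.0] (if (if false then (if true then (let x = true in x) else false) else (if false then ((\y.false) 5) else false)) then (((let z = 6 in 0) + 2) == 4) else true)
step 3: [if@0] (if (if false then ((\y.false) 5) else false) then (((let z = 6 in 0) + 2) == 4) else true)
step 4: [if@0] (if false then (((let z = 6 in 0) + 2) == 4) else true)
step 5: [if@root] true

Answer: true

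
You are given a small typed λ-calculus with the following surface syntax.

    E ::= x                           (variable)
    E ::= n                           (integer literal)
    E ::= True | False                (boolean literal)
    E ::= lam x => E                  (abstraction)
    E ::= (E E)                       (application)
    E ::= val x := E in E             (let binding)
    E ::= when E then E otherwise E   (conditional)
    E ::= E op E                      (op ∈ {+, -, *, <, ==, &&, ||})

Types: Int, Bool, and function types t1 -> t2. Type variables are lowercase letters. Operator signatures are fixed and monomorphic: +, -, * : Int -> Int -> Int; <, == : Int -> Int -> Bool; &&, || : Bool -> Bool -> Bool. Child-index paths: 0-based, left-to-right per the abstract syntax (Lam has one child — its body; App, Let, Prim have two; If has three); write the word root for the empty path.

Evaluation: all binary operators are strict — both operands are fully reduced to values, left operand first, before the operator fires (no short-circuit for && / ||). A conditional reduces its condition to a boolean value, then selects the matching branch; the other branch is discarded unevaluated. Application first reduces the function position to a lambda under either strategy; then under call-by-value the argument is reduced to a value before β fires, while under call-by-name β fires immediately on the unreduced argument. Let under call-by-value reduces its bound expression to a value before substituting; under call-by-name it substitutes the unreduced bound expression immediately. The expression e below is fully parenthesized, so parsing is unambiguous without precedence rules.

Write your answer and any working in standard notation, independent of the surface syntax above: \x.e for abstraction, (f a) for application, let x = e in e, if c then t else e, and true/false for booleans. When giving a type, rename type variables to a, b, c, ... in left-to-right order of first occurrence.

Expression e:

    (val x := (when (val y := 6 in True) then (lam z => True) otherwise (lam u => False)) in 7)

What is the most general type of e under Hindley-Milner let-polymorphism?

Derivation:
let y : Int
  unify Bool ~ Bool
\z._ : a -> Bool
\u._ : b -> Bool
  unify a -> Bool ~ b -> Bool
  unify a ~ b
  unify Bool ~ Bool
let x : forall. b -> Bool

Answer: Int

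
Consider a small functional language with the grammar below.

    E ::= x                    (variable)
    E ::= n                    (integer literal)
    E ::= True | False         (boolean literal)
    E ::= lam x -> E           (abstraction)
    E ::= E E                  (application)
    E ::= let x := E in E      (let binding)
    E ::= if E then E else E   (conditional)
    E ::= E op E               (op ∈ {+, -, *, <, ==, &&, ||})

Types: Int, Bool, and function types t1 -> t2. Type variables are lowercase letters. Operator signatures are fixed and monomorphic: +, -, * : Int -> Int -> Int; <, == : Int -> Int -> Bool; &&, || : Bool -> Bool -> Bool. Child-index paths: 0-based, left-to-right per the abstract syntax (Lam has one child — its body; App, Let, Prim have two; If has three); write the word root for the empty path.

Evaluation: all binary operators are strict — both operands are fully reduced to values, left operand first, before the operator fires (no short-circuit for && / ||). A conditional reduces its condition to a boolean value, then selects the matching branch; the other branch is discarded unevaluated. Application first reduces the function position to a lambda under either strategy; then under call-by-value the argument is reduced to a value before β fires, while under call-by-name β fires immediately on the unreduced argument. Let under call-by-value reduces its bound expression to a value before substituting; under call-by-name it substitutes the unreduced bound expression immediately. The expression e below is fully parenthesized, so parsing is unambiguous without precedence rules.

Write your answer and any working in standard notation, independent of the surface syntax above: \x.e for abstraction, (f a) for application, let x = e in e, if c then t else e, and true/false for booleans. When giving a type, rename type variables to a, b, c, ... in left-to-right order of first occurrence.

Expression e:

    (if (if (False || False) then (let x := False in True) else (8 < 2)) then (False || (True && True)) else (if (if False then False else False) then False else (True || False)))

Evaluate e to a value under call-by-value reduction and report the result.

Answer: true

Trace:
step 0: (if (if (false || false) then (let x = false in true) else (8 < 2)) then (false || (true && true)) else (if (if false then false else false) then false else (true || false)))
step 1: [delta@0.0] (if (if false then (let x = false in true) else (8 < 2)) then (false || (true && true)) else (if (if false then false else false) then false else (true || false)))
step 2: [if@0] (if (8 < 2) then (false || (true && true)) else (if (if false then false else false) then false else (true || false)))
step 3: [delta@0] (if false then (false || (true && true)) else (if (if false then false else false) then false else (true || false)))
step 4: [if@root] (if (if false then false else false) then false else (true || false))
step 5: [if@0] (if false then false else (true || false))
step 6: [if@root] (true || false)
step 7: [delta@root] true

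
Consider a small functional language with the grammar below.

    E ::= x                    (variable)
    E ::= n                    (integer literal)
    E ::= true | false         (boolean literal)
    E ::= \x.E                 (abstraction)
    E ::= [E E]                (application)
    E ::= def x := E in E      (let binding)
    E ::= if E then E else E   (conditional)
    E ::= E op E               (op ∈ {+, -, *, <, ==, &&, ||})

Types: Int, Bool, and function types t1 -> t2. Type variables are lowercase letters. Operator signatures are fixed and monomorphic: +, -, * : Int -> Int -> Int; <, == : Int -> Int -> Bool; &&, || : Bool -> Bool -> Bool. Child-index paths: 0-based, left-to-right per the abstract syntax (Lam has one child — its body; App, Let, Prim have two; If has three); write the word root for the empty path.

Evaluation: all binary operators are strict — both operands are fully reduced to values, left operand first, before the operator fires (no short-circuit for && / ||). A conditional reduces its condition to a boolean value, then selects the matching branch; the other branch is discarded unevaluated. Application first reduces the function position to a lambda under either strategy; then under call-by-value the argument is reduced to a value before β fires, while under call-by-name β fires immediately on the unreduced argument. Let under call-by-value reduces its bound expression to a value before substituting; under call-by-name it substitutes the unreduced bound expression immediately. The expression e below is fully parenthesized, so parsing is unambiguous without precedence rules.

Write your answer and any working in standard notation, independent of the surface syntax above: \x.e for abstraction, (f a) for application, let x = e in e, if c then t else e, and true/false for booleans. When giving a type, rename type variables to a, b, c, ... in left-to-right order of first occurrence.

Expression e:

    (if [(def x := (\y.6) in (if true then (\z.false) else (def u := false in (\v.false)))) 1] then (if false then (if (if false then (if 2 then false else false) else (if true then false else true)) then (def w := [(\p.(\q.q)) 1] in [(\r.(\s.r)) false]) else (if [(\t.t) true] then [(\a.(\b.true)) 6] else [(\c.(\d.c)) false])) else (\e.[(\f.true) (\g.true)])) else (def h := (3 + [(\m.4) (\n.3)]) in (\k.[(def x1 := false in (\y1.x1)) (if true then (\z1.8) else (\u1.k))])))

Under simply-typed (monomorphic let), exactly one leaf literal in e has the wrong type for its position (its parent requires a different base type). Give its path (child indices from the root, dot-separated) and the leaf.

Answer: 1.1.0.1.0 : 2

Working:
\y._ : a -> Int
let x : a -> Int
  unify Bool ~ Bool
\z._ : b -> Bool
let u : Bool
\v._ : c -> Bool
  unify b -> Bool ~ c -> Bool
  unify b ~ c
  unify Bool ~ Bool
  unify c -> Bool ~ Int -> d
  unify c ~ Int
  unify Bool ~ d
_ _ : Bool
  unify Bool ~ Bool
  unify Bool ~ Bool
  unify Bool ~ Bool
  unify Int ~ Bool
  FAIL: mismatch Int ~ Bool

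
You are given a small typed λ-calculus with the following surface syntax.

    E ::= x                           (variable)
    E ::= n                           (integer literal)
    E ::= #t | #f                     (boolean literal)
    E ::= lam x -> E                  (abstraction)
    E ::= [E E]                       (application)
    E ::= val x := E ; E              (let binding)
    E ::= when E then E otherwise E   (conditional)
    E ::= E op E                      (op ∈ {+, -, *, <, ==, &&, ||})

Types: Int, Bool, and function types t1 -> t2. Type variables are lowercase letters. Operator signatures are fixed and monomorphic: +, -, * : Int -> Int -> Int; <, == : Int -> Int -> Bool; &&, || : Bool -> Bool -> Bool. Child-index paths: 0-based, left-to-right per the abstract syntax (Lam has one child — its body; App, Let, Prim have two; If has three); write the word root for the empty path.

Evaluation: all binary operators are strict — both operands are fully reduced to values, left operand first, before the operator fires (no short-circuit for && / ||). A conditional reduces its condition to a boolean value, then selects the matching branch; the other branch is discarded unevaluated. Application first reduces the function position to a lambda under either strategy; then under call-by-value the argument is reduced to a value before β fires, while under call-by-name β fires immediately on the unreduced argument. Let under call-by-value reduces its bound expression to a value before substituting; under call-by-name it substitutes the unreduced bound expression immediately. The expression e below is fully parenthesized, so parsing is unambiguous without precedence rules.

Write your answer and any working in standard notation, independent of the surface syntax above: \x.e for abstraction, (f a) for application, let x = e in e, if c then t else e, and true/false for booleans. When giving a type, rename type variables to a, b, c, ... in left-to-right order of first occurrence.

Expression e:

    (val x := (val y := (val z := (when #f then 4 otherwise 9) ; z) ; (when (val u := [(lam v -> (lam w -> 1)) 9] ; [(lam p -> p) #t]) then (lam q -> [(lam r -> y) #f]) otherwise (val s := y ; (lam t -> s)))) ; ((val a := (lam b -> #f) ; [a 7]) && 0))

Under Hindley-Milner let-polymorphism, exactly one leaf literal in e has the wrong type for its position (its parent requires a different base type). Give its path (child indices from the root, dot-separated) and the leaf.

Answer: 1.1 : 0

Trace:
  unify Bool ~ Bool
  unify Int ~ Int
let z : Int
z : Int
let y : Int
\w._ : b -> Int
\v._ : a -> b -> Int
  unify a -> b -> Int ~ Int -> c
  unify a ~ Int
  unify b -> Int ~ c
_ _ : b -> Int
let u : forall. b -> Int
p : d
\p._ : d -> d
  unify d -> d ~ Bool -> e
  unify d ~ Bool
  unify Bool ~ e
_ _ : Bool
  unify Bool ~ Bool
y : Int
\r._ : g -> Int
  unify g -> Int ~ Bool -> h
  unify g ~ Bool
  unify Int ~ h
_ _ : Int
\q._ : f -> Int
y : Int
let s : Int
s : Int
\t._ : i -> Int
  unify f -> Int ~ i -> Int
  unify f ~ i
  unify Int ~ Int
let x : forall. i -> Int
\b._ : j -> Bool
let a : forall. j -> Bool
a : k -> Bool
  unify k -> Bool ~ Int -> l
  unify k ~ Int
  unify Bool ~ l
_ _ : Bool
  unify Bool ~ Bool
  unify Int ~ Bool
  FAIL: mismatch Int ~ Bool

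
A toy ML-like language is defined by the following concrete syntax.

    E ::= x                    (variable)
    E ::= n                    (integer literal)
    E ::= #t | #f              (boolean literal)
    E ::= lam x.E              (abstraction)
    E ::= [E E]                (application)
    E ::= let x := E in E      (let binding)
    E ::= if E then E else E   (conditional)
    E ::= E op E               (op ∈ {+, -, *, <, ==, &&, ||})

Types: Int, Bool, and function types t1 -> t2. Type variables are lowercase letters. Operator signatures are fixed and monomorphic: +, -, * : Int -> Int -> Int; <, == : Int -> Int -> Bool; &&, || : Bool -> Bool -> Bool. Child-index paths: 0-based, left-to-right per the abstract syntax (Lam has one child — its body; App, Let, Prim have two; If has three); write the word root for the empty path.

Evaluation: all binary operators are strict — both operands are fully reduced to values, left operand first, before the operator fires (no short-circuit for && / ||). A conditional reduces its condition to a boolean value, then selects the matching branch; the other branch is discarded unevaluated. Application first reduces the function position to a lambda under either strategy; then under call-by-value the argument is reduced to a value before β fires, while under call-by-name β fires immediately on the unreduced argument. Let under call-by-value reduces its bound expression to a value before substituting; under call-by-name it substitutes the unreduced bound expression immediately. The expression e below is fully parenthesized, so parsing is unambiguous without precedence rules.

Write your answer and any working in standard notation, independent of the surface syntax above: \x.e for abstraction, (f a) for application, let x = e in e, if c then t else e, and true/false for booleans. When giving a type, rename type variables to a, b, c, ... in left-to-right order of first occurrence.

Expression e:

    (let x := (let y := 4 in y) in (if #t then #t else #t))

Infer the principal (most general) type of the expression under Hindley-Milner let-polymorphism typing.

Working:
let y : Int
y : Int
let x : Int
  unify Bool ~ Bool
  unify Bool ~ Bool

Answer: Bool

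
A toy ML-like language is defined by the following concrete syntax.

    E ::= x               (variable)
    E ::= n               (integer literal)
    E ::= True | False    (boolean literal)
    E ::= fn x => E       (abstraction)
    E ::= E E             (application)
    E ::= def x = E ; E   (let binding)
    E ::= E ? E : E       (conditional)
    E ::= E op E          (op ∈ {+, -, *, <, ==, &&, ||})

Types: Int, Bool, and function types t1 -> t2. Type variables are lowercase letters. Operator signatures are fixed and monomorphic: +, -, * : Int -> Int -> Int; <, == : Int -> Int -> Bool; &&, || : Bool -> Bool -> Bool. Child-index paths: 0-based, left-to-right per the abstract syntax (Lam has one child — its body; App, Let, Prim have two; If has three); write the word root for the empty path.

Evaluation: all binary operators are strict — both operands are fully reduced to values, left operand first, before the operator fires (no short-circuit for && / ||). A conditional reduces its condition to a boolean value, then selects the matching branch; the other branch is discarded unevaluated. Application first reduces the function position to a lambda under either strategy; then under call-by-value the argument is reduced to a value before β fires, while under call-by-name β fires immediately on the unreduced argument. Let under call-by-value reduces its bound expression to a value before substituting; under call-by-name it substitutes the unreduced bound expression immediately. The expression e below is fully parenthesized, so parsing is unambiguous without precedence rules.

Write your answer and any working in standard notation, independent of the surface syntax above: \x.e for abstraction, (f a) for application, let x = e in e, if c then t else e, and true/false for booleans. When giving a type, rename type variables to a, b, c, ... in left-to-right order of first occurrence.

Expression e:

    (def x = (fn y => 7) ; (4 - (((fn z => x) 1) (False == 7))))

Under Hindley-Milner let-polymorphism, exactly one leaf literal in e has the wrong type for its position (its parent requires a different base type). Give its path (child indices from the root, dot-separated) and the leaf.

Derivation:
\y._ : a -> Int
let x : forall. a -> Int
  unify Int ~ Int
x : c -> Int
\z._ : b -> c -> Int
  unify b -> c -> Int ~ Int -> d
  unify b ~ Int
  unify c -> Int ~ d
_ _ : c -> Int
  unify Bool ~ Int
  FAIL: mismatch Bool ~ Int

Answer: 1.1.1.0 : false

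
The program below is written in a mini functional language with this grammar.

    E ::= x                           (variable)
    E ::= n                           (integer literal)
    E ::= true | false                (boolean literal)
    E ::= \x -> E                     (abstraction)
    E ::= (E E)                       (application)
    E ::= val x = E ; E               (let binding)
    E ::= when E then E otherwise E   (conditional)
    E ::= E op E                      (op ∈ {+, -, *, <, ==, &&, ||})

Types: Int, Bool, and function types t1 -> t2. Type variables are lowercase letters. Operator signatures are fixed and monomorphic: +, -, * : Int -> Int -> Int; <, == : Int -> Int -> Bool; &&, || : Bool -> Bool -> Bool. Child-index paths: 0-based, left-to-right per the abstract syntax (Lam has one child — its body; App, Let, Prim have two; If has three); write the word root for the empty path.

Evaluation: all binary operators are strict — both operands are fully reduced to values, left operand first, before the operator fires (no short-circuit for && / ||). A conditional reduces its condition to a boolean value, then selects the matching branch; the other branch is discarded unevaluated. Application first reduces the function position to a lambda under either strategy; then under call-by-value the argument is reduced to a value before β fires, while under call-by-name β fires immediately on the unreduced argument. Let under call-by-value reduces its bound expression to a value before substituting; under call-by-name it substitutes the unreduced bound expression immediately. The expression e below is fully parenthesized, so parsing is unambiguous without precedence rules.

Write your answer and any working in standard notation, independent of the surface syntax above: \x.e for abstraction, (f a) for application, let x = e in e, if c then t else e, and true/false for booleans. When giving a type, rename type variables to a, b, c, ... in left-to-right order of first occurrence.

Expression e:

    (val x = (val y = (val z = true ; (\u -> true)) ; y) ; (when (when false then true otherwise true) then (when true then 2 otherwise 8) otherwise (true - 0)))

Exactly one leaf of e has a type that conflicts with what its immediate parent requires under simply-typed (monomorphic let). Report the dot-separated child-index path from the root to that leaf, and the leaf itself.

Derivation:
let z : Bool
\u._ : a -> Bool
let y : a -> Bool
y : a -> Bool
let x : a -> Bool
  unify Bool ~ Bool
  unify Bool ~ Bool
  unify Bool ~ Bool
  unify Bool ~ Bool
  unify Int ~ Int
  unify Bool ~ Int
  FAIL: mismatch Bool ~ Int

Answer: 1.2.0 : true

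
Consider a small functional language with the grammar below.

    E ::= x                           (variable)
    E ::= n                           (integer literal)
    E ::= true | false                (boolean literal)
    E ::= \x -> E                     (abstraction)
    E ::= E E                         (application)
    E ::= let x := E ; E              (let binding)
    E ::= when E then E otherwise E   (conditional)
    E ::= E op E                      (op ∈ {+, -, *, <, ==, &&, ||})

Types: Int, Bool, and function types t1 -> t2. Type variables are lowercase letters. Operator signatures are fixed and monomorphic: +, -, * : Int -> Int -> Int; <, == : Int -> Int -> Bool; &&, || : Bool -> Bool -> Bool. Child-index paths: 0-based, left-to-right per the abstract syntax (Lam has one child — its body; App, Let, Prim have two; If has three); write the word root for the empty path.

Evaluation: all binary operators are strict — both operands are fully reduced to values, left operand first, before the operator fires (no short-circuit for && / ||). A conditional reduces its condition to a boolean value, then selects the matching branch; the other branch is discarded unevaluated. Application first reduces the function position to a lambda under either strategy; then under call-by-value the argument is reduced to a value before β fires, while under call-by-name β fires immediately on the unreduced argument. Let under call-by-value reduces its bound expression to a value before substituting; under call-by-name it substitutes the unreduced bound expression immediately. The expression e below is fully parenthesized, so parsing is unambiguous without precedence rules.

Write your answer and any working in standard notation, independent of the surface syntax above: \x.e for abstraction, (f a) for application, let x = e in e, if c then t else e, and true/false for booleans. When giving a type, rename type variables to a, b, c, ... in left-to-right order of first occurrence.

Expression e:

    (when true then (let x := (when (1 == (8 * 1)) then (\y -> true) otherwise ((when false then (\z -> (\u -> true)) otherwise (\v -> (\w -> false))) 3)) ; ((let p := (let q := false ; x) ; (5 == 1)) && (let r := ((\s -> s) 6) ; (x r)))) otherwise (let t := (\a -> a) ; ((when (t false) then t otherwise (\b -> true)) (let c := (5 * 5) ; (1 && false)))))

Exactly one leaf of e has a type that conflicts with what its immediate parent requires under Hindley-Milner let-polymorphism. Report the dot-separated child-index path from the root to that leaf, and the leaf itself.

Answer: 2.1.1.1.0 : 1

Working:
  unify Bool ~ Bool
  unify Int ~ Int
  unify Int ~ Int
  unify Int ~ Int
  unify Int ~ Int
  unify Bool ~ Bool
\y._ : a -> Bool
  unify Bool ~ Bool
\u._ : c -> Bool
\z._ : b -> c -> Bool
\w._ : e -> Bool
\v._ : d -> e -> Bool
  unify b -> c -> Bool ~ d -> e -> Bool
  unify b ~ d
  unify c -> Bool ~ e -> Bool
  unify c ~ e
  unify Bool ~ Bool
  unify d -> e -> Bool ~ Int -> f
  unify d ~ Int
  unify e -> Bool ~ f
_ _ : e -> Bool
  unify a -> Bool ~ e -> Bool
  unify a ~ e
  unify Bool ~ Bool
let x : forall. e -> Bool
let q : Bool
x : g -> Bool
let p : forall. g -> Bool
  unify Int ~ Int
  unify Int ~ Int
  unify Bool ~ Bool
s : h
\s._ : h -> h
  unify h -> h ~ Int -> i
  unify h ~ Int
  unify Int ~ i
_ _ : Int
let r : Int
x : j -> Bool
r : Int
  unify j -> Bool ~ Int -> k
  unify j ~ Int
  unify Bool ~ k
_ _ : Bool
  unify Bool ~ Bool
a : l
\a._ : l -> l
let t : forall. l -> l
t : m -> m
  unify m -> m ~ Bool -> n
  unify m ~ Bool
  unify Bool ~ n
_ _ : Bool
  unify Bool ~ Bool
t : o -> o
\b._ : p -> Bool
  unify o -> o ~ p -> Bool
  unify o ~ p
  unify p ~ Bool
  unify Int ~ Int
  unify Int ~ Int
let c : Int
  unify Int ~ Bool
  FAIL: mismatch Int ~ Bool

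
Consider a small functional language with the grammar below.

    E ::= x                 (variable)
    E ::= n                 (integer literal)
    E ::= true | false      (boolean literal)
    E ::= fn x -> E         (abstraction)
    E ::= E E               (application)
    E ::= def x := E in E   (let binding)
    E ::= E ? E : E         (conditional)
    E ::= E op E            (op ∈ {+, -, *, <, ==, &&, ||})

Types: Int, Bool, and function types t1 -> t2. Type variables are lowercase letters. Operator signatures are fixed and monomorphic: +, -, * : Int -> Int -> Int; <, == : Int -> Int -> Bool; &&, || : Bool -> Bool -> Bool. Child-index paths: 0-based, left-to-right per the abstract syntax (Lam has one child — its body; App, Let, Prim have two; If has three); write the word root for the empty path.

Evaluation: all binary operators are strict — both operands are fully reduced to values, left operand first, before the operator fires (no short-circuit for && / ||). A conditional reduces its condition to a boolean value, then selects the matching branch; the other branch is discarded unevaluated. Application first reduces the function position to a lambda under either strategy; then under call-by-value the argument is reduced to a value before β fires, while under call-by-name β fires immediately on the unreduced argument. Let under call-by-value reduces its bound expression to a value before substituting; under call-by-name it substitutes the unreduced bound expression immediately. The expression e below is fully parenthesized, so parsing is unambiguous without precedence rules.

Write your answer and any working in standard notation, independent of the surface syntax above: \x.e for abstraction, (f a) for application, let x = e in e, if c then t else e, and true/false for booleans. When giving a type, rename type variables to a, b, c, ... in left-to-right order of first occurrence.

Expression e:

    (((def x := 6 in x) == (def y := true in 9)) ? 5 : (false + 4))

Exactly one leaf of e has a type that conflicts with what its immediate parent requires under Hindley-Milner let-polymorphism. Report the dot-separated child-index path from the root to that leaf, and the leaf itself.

Derivation:
let x : Int
x : Int
  unify Int ~ Int
let y : Bool
  unify Int ~ Int
  unify Bool ~ Bool
  unify Bool ~ Int
  FAIL: mismatch Bool ~ Int

Answer: 2.0 : false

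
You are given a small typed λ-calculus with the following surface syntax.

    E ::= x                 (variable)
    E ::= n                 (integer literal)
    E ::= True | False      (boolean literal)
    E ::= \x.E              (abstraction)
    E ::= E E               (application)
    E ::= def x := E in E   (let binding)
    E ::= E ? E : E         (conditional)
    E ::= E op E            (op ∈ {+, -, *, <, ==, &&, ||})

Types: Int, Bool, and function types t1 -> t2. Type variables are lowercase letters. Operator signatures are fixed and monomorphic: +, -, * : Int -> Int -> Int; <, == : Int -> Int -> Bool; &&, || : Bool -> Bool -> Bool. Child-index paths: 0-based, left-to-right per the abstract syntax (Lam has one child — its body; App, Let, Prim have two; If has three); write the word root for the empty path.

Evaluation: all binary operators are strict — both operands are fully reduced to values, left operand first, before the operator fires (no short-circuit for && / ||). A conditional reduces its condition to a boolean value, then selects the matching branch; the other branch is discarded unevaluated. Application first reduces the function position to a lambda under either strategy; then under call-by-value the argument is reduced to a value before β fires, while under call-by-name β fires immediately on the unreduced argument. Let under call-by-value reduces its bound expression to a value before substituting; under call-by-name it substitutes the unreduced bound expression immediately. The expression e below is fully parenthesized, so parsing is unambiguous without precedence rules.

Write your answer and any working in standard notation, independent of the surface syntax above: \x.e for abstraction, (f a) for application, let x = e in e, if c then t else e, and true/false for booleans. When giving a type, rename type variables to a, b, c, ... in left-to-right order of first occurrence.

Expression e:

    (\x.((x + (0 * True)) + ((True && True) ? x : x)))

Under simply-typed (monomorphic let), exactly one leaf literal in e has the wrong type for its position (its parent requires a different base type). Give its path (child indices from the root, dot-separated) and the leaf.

Working:
x : a
  unify a ~ Int
  unify Int ~ Int
  unify Bool ~ Int
  FAIL: mismatch Bool ~ Int

Answer: 0.0.1.1 : true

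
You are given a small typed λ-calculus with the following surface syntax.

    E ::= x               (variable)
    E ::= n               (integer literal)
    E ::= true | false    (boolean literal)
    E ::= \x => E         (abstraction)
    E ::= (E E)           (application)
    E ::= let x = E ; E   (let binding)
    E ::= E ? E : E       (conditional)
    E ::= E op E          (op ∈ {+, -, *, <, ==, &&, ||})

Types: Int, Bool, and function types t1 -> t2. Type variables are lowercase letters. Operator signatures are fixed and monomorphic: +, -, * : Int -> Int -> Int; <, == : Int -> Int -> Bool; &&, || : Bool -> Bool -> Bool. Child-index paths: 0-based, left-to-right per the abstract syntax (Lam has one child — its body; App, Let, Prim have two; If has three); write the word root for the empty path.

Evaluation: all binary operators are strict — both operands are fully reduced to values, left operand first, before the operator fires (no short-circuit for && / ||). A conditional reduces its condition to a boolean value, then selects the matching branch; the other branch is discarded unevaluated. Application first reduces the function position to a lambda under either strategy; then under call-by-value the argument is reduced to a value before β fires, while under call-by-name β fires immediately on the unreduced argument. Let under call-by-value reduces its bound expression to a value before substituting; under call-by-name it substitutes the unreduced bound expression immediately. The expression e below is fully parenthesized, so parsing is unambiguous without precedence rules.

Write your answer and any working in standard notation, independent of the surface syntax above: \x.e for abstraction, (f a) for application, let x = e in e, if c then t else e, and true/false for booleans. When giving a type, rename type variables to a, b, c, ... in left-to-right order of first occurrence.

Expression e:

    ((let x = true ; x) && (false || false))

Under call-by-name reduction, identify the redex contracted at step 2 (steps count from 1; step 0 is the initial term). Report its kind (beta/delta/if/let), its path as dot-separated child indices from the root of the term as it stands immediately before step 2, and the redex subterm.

Trace:
step 0: ((let x = true in x) && (false || false))
step 1: [let@0] (true && (false || false))
step 2: [delta@1] (true && false)

Answer: delta at 1 : (false || false)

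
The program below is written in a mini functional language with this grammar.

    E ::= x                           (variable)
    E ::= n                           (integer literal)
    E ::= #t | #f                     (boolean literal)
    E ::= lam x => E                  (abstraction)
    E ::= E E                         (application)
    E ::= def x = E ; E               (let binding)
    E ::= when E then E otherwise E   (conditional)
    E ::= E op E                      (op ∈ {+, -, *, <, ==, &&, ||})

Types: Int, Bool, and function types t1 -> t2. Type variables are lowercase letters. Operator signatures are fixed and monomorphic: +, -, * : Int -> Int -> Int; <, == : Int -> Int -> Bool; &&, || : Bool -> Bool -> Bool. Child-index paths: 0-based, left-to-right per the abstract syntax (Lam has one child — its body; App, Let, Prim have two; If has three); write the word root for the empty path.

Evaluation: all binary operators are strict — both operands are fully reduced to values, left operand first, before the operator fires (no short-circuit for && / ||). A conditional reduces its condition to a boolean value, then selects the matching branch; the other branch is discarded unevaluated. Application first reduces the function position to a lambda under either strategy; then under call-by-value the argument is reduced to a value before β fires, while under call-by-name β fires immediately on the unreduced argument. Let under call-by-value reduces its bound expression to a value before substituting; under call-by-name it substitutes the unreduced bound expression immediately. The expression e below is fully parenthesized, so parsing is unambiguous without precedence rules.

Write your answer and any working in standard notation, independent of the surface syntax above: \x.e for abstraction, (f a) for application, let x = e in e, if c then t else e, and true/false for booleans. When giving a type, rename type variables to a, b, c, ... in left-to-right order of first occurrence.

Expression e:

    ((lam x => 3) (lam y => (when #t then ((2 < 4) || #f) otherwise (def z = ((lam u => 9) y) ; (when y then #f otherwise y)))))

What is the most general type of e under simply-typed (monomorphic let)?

Answer: Int

Trace:
\x._ : a -> Int
  unify Bool ~ Bool
  unify Int ~ Int
  unify Int ~ Int
  unify Bool ~ Bool
  unify Bool ~ Bool
\u._ : c -> Int
y : b
  unify c -> Int ~ b -> d
  unify c ~ b
  unify Int ~ d
_ _ : Int
let z : Int
y : b
  unify b ~ Bool
y : Bool
  unify Bool ~ Bool
  unify Bool ~ Bool
\y._ : Bool -> Bool
  unify a -> Int ~ (Bool -> Bool) -> e
  unify a ~ Bool -> Bool
  unify Int ~ e
_ _ : Int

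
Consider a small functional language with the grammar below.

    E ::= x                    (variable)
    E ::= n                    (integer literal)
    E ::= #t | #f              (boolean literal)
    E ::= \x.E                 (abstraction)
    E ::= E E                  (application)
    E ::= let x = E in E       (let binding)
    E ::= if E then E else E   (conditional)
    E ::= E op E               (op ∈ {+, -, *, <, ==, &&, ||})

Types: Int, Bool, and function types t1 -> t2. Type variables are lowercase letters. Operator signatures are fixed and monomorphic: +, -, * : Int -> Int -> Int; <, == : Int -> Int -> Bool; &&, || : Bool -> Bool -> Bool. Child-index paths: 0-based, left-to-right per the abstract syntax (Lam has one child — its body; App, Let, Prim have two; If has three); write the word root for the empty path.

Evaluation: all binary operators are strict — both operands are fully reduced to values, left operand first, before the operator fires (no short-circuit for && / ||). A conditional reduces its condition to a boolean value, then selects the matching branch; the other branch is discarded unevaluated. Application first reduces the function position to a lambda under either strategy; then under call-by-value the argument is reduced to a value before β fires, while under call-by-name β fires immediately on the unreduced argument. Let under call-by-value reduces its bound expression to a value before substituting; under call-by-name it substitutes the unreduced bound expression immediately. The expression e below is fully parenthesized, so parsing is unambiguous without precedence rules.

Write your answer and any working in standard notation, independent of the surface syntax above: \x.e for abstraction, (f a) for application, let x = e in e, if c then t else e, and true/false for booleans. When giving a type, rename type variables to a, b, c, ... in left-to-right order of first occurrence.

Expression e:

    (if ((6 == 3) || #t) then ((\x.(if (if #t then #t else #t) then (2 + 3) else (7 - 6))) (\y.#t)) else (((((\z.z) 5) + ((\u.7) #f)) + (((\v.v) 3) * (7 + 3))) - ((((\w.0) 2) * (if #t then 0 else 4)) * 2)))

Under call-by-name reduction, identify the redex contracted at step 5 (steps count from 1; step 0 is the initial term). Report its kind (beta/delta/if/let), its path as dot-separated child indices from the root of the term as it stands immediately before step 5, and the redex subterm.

Working:
step 0: (if ((6 == 3) || true) then ((\x.(if (if true then true else true) then (2 + 3) else (7 - 6))) (\y.true)) else (((((\z.z) 5) + ((\u.7) false)) + (((\v.v) 3) * (7 + 3))) - ((((\w.0) 2) * (if true then 0 else 4)) * 2)))
step 1: [delta@0.0] (if (false || true) then ((\x.(if (if true then true else true) then (2 + 3) else (7 - 6))) (\y.true)) else (((((\z.z) 5) + ((\u.7) false)) + (((\v.v) 3) * (7 + 3))) - ((((\w.0) 2) * (if true then 0 else 4)) * 2)))
step 2: [delta@0] (if true then ((\x.(if (if true then true else true) then (2 + 3) else (7 - 6))) (\y.true)) else (((((\z.z) 5) + ((\u.7) false)) + (((\v.v) 3) * (7 + 3))) - ((((\w.0) 2) * (if true then 0 else 4)) * 2)))
step 3: [if@root] ((\x.(if (if true then true else true) then (2 + 3) else (7 - 6))) (\y.true))
step 4: [beta@root] (if (if true then true else true) then (2 + 3) else (7 - 6))
step 5: [if@0] (if true then (2 + 3) else (7 - 6))

Answer: if at 0 : (if true then true else true)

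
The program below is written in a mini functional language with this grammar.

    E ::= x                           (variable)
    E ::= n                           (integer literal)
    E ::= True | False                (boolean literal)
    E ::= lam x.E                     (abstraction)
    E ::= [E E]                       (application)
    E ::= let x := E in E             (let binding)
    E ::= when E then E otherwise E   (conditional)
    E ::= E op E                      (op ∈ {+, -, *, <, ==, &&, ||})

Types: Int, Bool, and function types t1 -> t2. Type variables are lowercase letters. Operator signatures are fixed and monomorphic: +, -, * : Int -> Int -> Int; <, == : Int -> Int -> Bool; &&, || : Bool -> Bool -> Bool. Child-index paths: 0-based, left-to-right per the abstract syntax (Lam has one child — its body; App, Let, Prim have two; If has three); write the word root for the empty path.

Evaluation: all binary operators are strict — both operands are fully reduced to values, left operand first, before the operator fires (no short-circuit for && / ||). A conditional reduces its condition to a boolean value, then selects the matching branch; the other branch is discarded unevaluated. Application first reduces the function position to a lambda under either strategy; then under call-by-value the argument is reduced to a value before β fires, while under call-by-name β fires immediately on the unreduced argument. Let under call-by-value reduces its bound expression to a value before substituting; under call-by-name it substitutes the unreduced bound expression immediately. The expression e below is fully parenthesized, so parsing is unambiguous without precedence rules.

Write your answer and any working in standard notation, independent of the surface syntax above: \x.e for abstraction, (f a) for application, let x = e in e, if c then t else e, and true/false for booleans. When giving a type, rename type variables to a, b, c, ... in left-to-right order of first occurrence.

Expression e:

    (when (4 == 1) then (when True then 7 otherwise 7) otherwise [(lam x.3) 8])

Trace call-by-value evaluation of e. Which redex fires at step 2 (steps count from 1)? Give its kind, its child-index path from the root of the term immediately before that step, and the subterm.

Trace:
step 0: (if (4 == 1) then (if true then 7 else 7) else ((\x.3) 8))
step 1: [delta@0] (if false then (if true then 7 else 7) else ((\x.3) 8))
step 2: [if@root] ((\x.3) 8)

Answer: if at root : (if false then (if true then 7 else 7) else ((\x.3) 8))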